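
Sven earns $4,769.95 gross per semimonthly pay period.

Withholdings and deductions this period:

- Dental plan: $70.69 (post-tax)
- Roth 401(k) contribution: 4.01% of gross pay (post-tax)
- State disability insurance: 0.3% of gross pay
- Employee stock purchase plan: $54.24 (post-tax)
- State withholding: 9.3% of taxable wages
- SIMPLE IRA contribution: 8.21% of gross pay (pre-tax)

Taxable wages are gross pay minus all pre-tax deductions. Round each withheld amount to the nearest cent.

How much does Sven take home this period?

SIMPLE IRA contribution: $4,769.95 × 0.0821 = $391.61
Taxable wages = $4,769.95 − $391.61 = $4,378.34
State withholding: $4,378.34 × 0.093 = $407.19
State disability insurance: $4,769.95 × 0.003 = $14.31
Dental plan: $70.69
Employee stock purchase plan: $54.24
Roth 401(k) contribution: $4,769.95 × 0.0401 = $191.27
Total deductions = $391.61 + $407.19 + $14.31 + $70.69 + $54.24 + $191.27 = $1,129.31
Net pay = $4,769.95 − $1,129.31 = $3,640.64

$3,640.64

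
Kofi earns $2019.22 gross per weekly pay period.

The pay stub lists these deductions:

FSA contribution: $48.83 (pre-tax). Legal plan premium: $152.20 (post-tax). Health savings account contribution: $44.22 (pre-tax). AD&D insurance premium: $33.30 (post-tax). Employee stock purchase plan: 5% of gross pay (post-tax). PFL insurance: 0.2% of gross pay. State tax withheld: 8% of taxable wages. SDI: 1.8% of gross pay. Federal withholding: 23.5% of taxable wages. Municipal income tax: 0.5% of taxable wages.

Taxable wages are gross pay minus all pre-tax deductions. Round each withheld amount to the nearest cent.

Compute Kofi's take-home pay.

FSA contribution: $48.83
Health savings account contribution: $44.22
Pre-tax total = $48.83 + $44.22 = $93.05
Taxable wages = $2019.22 − $93.05 = $1926.17
Municipal income tax: $1926.17 × 0.005 = $9.63
State tax withheld: $1926.17 × 0.08 = $154.09
Federal withholding: $1926.17 × 0.235 = $452.65
SDI: $2019.22 × 0.018 = $36.35
PFL insurance: $2019.22 × 0.002 = $4.04
Legal plan premium: $152.20
Employee stock purchase plan: $2019.22 × 0.05 = $100.96
AD&D insurance premium: $33.30
Total deductions = $48.83 + $44.22 + $9.63 + $154.09 + $452.65 + $36.35 + $4.04 + $152.20 + $100.96 + $33.30 = $1036.27
Net pay = $2019.22 − $1036.27 = $982.95

$982.95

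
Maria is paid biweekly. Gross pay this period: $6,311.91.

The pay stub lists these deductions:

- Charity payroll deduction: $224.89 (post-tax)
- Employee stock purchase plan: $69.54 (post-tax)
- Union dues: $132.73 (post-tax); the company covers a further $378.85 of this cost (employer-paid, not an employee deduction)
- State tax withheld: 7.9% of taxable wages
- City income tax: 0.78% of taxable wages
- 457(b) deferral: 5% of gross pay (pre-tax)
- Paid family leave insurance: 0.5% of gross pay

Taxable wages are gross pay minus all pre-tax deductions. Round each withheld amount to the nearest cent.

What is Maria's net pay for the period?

$5,017.11

457(b) deferral: $6,311.91 × 0.05 = $315.60
Taxable wages = $6,311.91 − $315.60 = $5,996.31
City income tax: $5,996.31 × 0.0078 = $46.77
State tax withheld: $5,996.31 × 0.079 = $473.71
Paid family leave insurance: $6,311.91 × 0.005 = $31.56
Union dues: $132.73
Charity payroll deduction: $224.89
Employee stock purchase plan: $69.54
(Employer's $378.85 toward union dues is not withheld from the employee.)
Total deductions = $315.60 + $46.77 + $473.71 + $31.56 + $132.73 + $224.89 + $69.54 = $1,294.80
Net pay = $6,311.91 − $1,294.80 = $5,017.11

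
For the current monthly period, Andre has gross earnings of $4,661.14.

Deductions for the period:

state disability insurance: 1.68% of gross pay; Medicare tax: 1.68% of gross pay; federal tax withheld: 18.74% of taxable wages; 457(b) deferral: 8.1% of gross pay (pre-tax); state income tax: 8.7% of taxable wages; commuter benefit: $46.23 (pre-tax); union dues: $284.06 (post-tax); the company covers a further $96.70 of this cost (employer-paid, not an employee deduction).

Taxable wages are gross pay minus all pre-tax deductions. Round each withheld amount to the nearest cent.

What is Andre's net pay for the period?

457(b) deferral: $4,661.14 × 0.081 = $377.55
Commuter benefit: $46.23
Pre-tax total = $377.55 + $46.23 = $423.78
Taxable wages = $4,661.14 − $423.78 = $4,237.36
State income tax: $4,237.36 × 0.087 = $368.65
Federal tax withheld: $4,237.36 × 0.1874 = $794.08
State disability insurance: $4,661.14 × 0.0168 = $78.31
Medicare tax: $4,661.14 × 0.0168 = $78.31
Union dues: $284.06
(Employer's $96.70 toward union dues is not withheld from the employee.)
Total deductions = $377.55 + $46.23 + $368.65 + $794.08 + $78.31 + $78.31 + $284.06 = $2,027.19
Net pay = $4,661.14 − $2,027.19 = $2,633.95

$2,633.95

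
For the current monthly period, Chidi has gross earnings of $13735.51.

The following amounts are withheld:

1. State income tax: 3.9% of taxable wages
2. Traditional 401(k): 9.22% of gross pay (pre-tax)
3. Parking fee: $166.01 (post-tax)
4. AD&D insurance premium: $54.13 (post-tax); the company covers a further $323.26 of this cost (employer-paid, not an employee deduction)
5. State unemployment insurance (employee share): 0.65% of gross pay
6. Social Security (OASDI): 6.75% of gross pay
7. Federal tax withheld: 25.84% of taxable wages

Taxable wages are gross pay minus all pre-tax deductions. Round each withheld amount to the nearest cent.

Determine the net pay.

Traditional 401(k): $13735.51 × 0.0922 = $1266.41
Taxable wages = $13735.51 − $1266.41 = $12469.10
State income tax: $12469.10 × 0.039 = $486.29
Federal tax withheld: $12469.10 × 0.2584 = $3222.02
Social Security (OASDI): $13735.51 × 0.0675 = $927.15
State unemployment insurance (employee share): $13735.51 × 0.0065 = $89.28
AD&D insurance premium: $54.13
Parking fee: $166.01
(Employer's $323.26 toward AD&D insurance premium is not withheld from the employee.)
Total deductions = $1266.41 + $486.29 + $3222.02 + $927.15 + $89.28 + $54.13 + $166.01 = $6211.29
Net pay = $13735.51 − $6211.29 = $7524.22

$7524.22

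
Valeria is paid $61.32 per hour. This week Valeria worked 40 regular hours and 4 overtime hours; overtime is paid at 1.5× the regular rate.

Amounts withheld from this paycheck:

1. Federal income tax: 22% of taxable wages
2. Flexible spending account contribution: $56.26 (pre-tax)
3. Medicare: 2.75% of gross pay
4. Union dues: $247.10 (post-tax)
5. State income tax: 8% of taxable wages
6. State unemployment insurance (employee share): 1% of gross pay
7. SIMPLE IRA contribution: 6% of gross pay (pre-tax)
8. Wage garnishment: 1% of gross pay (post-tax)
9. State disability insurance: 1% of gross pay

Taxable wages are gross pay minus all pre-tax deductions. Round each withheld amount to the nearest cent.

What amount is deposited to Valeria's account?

Regular pay: 40 × $61.32 = $2,452.80
Overtime pay: 4 × $61.32 × 1.5 = $367.92
Gross pay = $2,452.80 + $367.92 = $2,820.72
Flexible spending account contribution: $56.26
SIMPLE IRA contribution: $2,820.72 × 0.06 = $169.24
Pre-tax total = $56.26 + $169.24 = $225.50
Taxable wages = $2,820.72 − $225.50 = $2,595.22
State income tax: $2,595.22 × 0.08 = $207.62
Federal income tax: $2,595.22 × 0.22 = $570.95
Medicare: $2,820.72 × 0.0275 = $77.57
State disability insurance: $2,820.72 × 0.01 = $28.21
State unemployment insurance (employee share): $2,820.72 × 0.01 = $28.21
Union dues: $247.10
Wage garnishment: $2,820.72 × 0.01 = $28.21
Total deductions = $56.26 + $169.24 + $207.62 + $570.95 + $77.57 + $28.21 + $28.21 + $247.10 + $28.21 = $1,413.37
Net pay = $2,820.72 − $1,413.37 = $1,407.35

$1,407.35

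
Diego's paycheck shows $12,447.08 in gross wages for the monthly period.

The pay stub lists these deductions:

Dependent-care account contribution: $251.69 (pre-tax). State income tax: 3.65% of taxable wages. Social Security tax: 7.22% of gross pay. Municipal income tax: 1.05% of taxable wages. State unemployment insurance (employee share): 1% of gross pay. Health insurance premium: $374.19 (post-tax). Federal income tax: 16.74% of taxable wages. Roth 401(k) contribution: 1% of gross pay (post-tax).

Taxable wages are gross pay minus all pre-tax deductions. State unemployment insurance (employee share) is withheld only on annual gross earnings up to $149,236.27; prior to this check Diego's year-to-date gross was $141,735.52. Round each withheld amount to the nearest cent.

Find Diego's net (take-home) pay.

$8,108.35

Dependent-care account contribution: $251.69
Taxable wages = $12,447.08 − $251.69 = $12,195.39
State income tax: $12,195.39 × 0.0365 = $445.13
Federal income tax: $12,195.39 × 0.1674 = $2,041.51
Municipal income tax: $12,195.39 × 0.0105 = $128.05
State unemployment insurance (employee share): only $149,236.27 − $141,735.52 = $7,500.75 of this check is subject → $7,500.75 × 0.01 = $75.01
Social Security tax: $12,447.08 × 0.0722 = $898.68
Health insurance premium: $374.19
Roth 401(k) contribution: $12,447.08 × 0.01 = $124.47
Total deductions = $251.69 + $445.13 + $2,041.51 + $128.05 + $75.01 + $898.68 + $374.19 + $124.47 = $4,338.73
Net pay = $12,447.08 − $4,338.73 = $8,108.35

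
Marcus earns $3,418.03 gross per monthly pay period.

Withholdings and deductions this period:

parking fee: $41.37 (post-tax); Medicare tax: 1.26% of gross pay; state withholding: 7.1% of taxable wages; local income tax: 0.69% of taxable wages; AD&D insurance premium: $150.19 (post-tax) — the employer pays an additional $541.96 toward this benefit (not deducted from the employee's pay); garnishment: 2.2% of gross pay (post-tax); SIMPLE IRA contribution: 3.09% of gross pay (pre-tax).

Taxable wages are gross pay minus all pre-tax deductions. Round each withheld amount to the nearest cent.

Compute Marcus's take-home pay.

SIMPLE IRA contribution: $3,418.03 × 0.0309 = $105.62
Taxable wages = $3,418.03 − $105.62 = $3,312.41
State withholding: $3,312.41 × 0.071 = $235.18
Local income tax: $3,312.41 × 0.0069 = $22.86
Medicare tax: $3,418.03 × 0.0126 = $43.07
Garnishment: $3,418.03 × 0.022 = $75.20
Parking fee: $41.37
AD&D insurance premium: $150.19
(Employer's $541.96 toward AD&D insurance premium is not withheld from the employee.)
Total deductions = $105.62 + $235.18 + $22.86 + $43.07 + $75.20 + $41.37 + $150.19 = $673.49
Net pay = $3,418.03 − $673.49 = $2,744.54

$2,744.54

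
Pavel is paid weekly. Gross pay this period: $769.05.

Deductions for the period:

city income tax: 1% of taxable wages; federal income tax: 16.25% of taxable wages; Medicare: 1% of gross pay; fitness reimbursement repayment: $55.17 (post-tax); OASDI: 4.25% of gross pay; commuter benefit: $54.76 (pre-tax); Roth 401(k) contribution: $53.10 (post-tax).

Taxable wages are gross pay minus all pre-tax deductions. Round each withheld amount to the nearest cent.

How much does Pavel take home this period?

$442.44

Commuter benefit: $54.76
Taxable wages = $769.05 − $54.76 = $714.29
City income tax: $714.29 × 0.01 = $7.14
Federal income tax: $714.29 × 0.1625 = $116.07
OASDI: $769.05 × 0.0425 = $32.68
Medicare: $769.05 × 0.01 = $7.69
Fitness reimbursement repayment: $55.17
Roth 401(k) contribution: $53.10
Total deductions = $54.76 + $7.14 + $116.07 + $32.68 + $7.69 + $55.17 + $53.10 = $326.61
Net pay = $769.05 − $326.61 = $442.44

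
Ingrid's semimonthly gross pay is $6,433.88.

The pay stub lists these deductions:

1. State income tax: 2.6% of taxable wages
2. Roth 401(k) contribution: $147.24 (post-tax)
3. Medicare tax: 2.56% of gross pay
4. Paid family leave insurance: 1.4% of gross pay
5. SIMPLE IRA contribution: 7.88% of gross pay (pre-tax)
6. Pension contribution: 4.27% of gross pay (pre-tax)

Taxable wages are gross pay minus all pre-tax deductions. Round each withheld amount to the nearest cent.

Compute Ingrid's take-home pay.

SIMPLE IRA contribution: $6,433.88 × 0.0788 = $506.99
Pension contribution: $6,433.88 × 0.0427 = $274.73
Pre-tax total = $506.99 + $274.73 = $781.72
Taxable wages = $6,433.88 − $781.72 = $5,652.16
State income tax: $5,652.16 × 0.026 = $146.96
Paid family leave insurance: $6,433.88 × 0.014 = $90.07
Medicare tax: $6,433.88 × 0.0256 = $164.71
Roth 401(k) contribution: $147.24
Total deductions = $506.99 + $274.73 + $146.96 + $90.07 + $164.71 + $147.24 = $1,330.70
Net pay = $6,433.88 − $1,330.70 = $5,103.18

$5,103.18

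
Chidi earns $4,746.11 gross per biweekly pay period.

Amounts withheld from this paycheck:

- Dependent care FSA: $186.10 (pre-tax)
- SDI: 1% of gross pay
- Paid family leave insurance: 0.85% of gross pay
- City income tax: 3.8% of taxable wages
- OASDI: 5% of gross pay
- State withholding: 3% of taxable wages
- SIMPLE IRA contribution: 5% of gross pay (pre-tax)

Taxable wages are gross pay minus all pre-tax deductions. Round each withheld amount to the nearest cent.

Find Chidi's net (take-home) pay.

Dependent care FSA: $186.10
SIMPLE IRA contribution: $4,746.11 × 0.05 = $237.31
Pre-tax total = $186.10 + $237.31 = $423.41
Taxable wages = $4,746.11 − $423.41 = $4,322.70
State withholding: $4,322.70 × 0.03 = $129.68
City income tax: $4,322.70 × 0.038 = $164.26
SDI: $4,746.11 × 0.01 = $47.46
OASDI: $4,746.11 × 0.05 = $237.31
Paid family leave insurance: $4,746.11 × 0.0085 = $40.34
Total deductions = $186.10 + $237.31 + $129.68 + $164.26 + $47.46 + $237.31 + $40.34 = $1,042.46
Net pay = $4,746.11 − $1,042.46 = $3,703.65

$3,703.65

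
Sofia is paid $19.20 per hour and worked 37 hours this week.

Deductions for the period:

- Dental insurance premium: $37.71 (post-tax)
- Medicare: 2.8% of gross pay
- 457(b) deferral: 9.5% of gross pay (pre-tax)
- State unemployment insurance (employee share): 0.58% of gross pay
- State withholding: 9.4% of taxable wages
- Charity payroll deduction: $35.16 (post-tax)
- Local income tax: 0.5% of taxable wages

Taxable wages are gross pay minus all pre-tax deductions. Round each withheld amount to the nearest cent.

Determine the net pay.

$482.39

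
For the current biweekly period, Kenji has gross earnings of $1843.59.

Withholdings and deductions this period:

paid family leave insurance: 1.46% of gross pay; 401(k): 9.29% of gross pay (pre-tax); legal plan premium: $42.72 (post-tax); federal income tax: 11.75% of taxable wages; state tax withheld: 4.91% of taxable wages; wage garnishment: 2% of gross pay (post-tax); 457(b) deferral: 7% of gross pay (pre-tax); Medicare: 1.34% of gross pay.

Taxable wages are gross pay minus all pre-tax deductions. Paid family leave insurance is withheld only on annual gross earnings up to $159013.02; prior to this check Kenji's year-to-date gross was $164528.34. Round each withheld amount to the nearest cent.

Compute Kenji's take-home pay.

457(b) deferral: $1843.59 × 0.07 = $129.05
401(k): $1843.59 × 0.0929 = $171.27
Pre-tax total = $129.05 + $171.27 = $300.32
Taxable wages = $1843.59 − $300.32 = $1543.27
State tax withheld: $1543.27 × 0.0491 = $75.77
Federal income tax: $1543.27 × 0.1175 = $181.33
Paid family leave insurance: annual cap $159013.02 already reached (YTD $164528.34), so $0.00
Medicare: $1843.59 × 0.0134 = $24.70
Wage garnishment: $1843.59 × 0.02 = $36.87
Legal plan premium: $42.72
Total deductions = $129.05 + $171.27 + $75.77 + $181.33 + $0.00 + $24.70 + $36.87 + $42.72 = $661.71
Net pay = $1843.59 − $661.71 = $1181.88

$1181.88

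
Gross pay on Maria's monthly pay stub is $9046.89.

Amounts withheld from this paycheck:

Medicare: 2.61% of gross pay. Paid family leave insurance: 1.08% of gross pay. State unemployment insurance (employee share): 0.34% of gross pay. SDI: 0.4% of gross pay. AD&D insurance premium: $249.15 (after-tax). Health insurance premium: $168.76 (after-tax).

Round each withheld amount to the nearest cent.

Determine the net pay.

$8228.20

Medicare: $9046.89 × 0.0261 = $236.12
Paid family leave insurance: $9046.89 × 0.0108 = $97.71
SDI: $9046.89 × 0.004 = $36.19
State unemployment insurance (employee share): $9046.89 × 0.0034 = $30.76
AD&D insurance premium: $249.15
Health insurance premium: $168.76
Total deductions = $236.12 + $97.71 + $36.19 + $30.76 + $249.15 + $168.76 = $818.69
Net pay = $9046.89 − $818.69 = $8228.20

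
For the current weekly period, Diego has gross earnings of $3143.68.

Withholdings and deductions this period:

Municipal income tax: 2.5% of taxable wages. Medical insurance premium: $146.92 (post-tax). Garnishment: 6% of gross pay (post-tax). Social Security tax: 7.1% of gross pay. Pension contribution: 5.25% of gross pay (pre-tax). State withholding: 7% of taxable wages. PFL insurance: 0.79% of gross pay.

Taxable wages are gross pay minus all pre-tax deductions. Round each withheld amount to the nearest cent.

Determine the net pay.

$2112.09

Pension contribution: $3143.68 × 0.0525 = $165.04
Taxable wages = $3143.68 − $165.04 = $2978.64
Municipal income tax: $2978.64 × 0.025 = $74.47
State withholding: $2978.64 × 0.07 = $208.50
Social Security tax: $3143.68 × 0.071 = $223.20
PFL insurance: $3143.68 × 0.0079 = $24.84
Medical insurance premium: $146.92
Garnishment: $3143.68 × 0.06 = $188.62
Total deductions = $165.04 + $74.47 + $208.50 + $223.20 + $24.84 + $146.92 + $188.62 = $1031.59
Net pay = $3143.68 − $1031.59 = $2112.09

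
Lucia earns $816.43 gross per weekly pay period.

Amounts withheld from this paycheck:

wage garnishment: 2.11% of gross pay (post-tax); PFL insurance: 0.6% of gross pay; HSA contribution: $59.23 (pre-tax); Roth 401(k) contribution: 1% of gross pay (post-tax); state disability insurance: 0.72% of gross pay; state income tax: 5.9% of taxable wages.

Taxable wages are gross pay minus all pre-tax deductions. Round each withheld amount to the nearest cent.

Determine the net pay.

HSA contribution: $59.23
Taxable wages = $816.43 − $59.23 = $757.20
State income tax: $757.20 × 0.059 = $44.67
State disability insurance: $816.43 × 0.0072 = $5.88
PFL insurance: $816.43 × 0.006 = $4.90
Wage garnishment: $816.43 × 0.0211 = $17.23
Roth 401(k) contribution: $816.43 × 0.01 = $8.16
Total deductions = $59.23 + $44.67 + $5.88 + $4.90 + $17.23 + $8.16 = $140.07
Net pay = $816.43 − $140.07 = $676.36

$676.36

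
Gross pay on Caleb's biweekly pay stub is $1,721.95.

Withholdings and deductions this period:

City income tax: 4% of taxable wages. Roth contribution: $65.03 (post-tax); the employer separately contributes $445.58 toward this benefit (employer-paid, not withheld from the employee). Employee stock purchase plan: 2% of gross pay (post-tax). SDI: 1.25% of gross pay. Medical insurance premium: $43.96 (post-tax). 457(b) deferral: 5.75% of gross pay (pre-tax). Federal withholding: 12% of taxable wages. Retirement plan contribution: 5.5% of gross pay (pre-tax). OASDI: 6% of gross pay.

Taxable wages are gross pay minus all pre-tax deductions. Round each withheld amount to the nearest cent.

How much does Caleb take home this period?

457(b) deferral: $1,721.95 × 0.0575 = $99.01
Retirement plan contribution: $1,721.95 × 0.055 = $94.71
Pre-tax total = $99.01 + $94.71 = $193.72
Taxable wages = $1,721.95 − $193.72 = $1,528.23
Federal withholding: $1,528.23 × 0.12 = $183.39
City income tax: $1,528.23 × 0.04 = $61.13
SDI: $1,721.95 × 0.0125 = $21.52
OASDI: $1,721.95 × 0.06 = $103.32
Employee stock purchase plan: $1,721.95 × 0.02 = $34.44
Medical insurance premium: $43.96
Roth contribution: $65.03
(Employer's $445.58 toward Roth contribution is not withheld from the employee.)
Total deductions = $99.01 + $94.71 + $183.39 + $61.13 + $21.52 + $103.32 + $34.44 + $43.96 + $65.03 = $706.51
Net pay = $1,721.95 − $706.51 = $1,015.44

$1,015.44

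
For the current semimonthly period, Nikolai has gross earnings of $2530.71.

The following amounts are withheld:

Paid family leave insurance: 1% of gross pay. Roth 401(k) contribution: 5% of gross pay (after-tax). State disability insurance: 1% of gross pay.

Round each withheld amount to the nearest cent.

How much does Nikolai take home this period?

Paid family leave insurance: $2530.71 × 0.01 = $25.31
State disability insurance: $2530.71 × 0.01 = $25.31
Roth 401(k) contribution: $2530.71 × 0.05 = $126.54
Total deductions = $25.31 + $25.31 + $126.54 = $177.16
Net pay = $2530.71 − $177.16 = $2353.55

$2353.55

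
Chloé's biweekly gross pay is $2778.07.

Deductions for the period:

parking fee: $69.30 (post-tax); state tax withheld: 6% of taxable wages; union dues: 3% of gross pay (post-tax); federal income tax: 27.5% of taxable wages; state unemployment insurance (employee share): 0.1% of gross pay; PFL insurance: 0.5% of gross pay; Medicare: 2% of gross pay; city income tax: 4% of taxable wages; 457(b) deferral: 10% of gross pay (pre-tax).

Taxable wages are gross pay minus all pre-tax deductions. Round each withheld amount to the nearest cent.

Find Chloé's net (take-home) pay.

457(b) deferral: $2778.07 × 0.1 = $277.81
Taxable wages = $2778.07 − $277.81 = $2500.26
Federal income tax: $2500.26 × 0.275 = $687.57
City income tax: $2500.26 × 0.04 = $100.01
State tax withheld: $2500.26 × 0.06 = $150.02
State unemployment insurance (employee share): $2778.07 × 0.001 = $2.78
Medicare: $2778.07 × 0.02 = $55.56
PFL insurance: $2778.07 × 0.005 = $13.89
Parking fee: $69.30
Union dues: $2778.07 × 0.03 = $83.34
Total deductions = $277.81 + $687.57 + $100.01 + $150.02 + $2.78 + $55.56 + $13.89 + $69.30 + $83.34 = $1440.28
Net pay = $2778.07 − $1440.28 = $1337.79

$1337.79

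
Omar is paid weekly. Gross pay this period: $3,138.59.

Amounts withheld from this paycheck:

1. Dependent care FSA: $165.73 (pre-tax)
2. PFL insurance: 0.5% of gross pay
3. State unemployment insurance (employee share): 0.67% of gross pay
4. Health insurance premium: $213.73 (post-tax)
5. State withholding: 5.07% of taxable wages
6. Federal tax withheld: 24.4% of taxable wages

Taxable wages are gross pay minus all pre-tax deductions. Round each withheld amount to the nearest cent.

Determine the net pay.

$1,846.31

Dependent care FSA: $165.73
Taxable wages = $3,138.59 − $165.73 = $2,972.86
State withholding: $2,972.86 × 0.0507 = $150.72
Federal tax withheld: $2,972.86 × 0.244 = $725.38
PFL insurance: $3,138.59 × 0.005 = $15.69
State unemployment insurance (employee share): $3,138.59 × 0.0067 = $21.03
Health insurance premium: $213.73
Total deductions = $165.73 + $150.72 + $725.38 + $15.69 + $21.03 + $213.73 = $1,292.28
Net pay = $3,138.59 − $1,292.28 = $1,846.31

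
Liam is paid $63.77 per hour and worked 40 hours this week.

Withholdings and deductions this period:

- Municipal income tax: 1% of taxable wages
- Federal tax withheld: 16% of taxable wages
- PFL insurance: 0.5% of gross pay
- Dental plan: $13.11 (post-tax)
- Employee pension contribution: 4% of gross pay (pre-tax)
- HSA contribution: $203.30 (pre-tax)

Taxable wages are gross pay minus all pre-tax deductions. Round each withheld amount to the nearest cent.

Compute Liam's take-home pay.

$1,837.88

Gross pay: 40 × $63.77 = $2,550.80
Employee pension contribution: $2,550.80 × 0.04 = $102.03
HSA contribution: $203.30
Pre-tax total = $102.03 + $203.30 = $305.33
Taxable wages = $2,550.80 − $305.33 = $2,245.47
Municipal income tax: $2,245.47 × 0.01 = $22.45
Federal tax withheld: $2,245.47 × 0.16 = $359.28
PFL insurance: $2,550.80 × 0.005 = $12.75
Dental plan: $13.11
Total deductions = $102.03 + $203.30 + $22.45 + $359.28 + $12.75 + $13.11 = $712.92
Net pay = $2,550.80 − $712.92 = $1,837.88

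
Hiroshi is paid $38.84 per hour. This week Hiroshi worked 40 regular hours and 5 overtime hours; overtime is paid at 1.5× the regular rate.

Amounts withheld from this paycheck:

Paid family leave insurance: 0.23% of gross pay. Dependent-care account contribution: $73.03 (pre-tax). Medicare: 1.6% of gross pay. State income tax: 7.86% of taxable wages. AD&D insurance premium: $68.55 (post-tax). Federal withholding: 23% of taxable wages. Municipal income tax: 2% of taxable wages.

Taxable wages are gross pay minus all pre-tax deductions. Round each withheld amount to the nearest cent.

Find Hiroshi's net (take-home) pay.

Regular pay: 40 × $38.84 = $1,553.60
Overtime pay: 5 × $38.84 × 1.5 = $291.30
Gross pay = $1,553.60 + $291.30 = $1,844.90
Dependent-care account contribution: $73.03
Taxable wages = $1,844.90 − $73.03 = $1,771.87
Municipal income tax: $1,771.87 × 0.02 = $35.44
State income tax: $1,771.87 × 0.0786 = $139.27
Federal withholding: $1,771.87 × 0.23 = $407.53
Paid family leave insurance: $1,844.90 × 0.0023 = $4.24
Medicare: $1,844.90 × 0.016 = $29.52
AD&D insurance premium: $68.55
Total deductions = $73.03 + $35.44 + $139.27 + $407.53 + $4.24 + $29.52 + $68.55 = $757.58
Net pay = $1,844.90 − $757.58 = $1,087.32

$1,087.32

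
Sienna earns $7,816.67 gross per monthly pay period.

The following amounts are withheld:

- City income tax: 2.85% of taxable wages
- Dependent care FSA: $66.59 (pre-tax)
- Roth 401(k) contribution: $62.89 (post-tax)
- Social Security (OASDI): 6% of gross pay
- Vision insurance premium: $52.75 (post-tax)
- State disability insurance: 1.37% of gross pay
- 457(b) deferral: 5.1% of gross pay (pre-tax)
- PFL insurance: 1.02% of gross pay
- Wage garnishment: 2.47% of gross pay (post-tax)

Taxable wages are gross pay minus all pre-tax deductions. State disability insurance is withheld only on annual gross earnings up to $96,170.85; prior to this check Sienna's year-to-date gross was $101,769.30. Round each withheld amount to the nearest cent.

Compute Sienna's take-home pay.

Dependent care FSA: $66.59
457(b) deferral: $7,816.67 × 0.051 = $398.65
Pre-tax total = $66.59 + $398.65 = $465.24
Taxable wages = $7,816.67 − $465.24 = $7,351.43
City income tax: $7,351.43 × 0.0285 = $209.52
State disability insurance: annual cap $96,170.85 already reached (YTD $101,769.30), so $0.00
PFL insurance: $7,816.67 × 0.0102 = $79.73
Social Security (OASDI): $7,816.67 × 0.06 = $469.00
Vision insurance premium: $52.75
Roth 401(k) contribution: $62.89
Wage garnishment: $7,816.67 × 0.0247 = $193.07
Total deductions = $66.59 + $398.65 + $209.52 + $0.00 + $79.73 + $469.00 + $52.75 + $62.89 + $193.07 = $1,532.20
Net pay = $7,816.67 − $1,532.20 = $6,284.47

$6,284.47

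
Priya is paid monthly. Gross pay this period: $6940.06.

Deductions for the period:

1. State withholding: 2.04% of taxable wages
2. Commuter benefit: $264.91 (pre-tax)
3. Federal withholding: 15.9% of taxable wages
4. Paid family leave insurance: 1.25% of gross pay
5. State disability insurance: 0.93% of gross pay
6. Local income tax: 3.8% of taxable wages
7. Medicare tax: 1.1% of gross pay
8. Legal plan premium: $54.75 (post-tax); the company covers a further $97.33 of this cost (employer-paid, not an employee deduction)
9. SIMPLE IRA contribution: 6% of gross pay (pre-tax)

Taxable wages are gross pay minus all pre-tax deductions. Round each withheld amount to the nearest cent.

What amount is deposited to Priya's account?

SIMPLE IRA contribution: $6940.06 × 0.06 = $416.40
Commuter benefit: $264.91
Pre-tax total = $416.40 + $264.91 = $681.31
Taxable wages = $6940.06 − $681.31 = $6258.75
Federal withholding: $6258.75 × 0.159 = $995.14
State withholding: $6258.75 × 0.0204 = $127.68
Local income tax: $6258.75 × 0.038 = $237.83
Paid family leave insurance: $6940.06 × 0.0125 = $86.75
Medicare tax: $6940.06 × 0.011 = $76.34
State disability insurance: $6940.06 × 0.0093 = $64.54
Legal plan premium: $54.75
(Employer's $97.33 toward legal plan premium is not withheld from the employee.)
Total deductions = $416.40 + $264.91 + $995.14 + $127.68 + $237.83 + $86.75 + $76.34 + $64.54 + $54.75 = $2324.34
Net pay = $6940.06 − $2324.34 = $4615.72

$4615.72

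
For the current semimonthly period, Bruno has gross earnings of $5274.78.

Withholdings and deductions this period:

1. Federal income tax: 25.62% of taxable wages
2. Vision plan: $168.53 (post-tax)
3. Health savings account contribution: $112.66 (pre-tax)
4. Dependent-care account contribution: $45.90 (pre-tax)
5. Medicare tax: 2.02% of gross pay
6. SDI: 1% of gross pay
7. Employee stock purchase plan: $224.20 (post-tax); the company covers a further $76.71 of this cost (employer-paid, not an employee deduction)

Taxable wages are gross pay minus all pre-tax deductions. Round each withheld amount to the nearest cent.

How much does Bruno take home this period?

$3253.41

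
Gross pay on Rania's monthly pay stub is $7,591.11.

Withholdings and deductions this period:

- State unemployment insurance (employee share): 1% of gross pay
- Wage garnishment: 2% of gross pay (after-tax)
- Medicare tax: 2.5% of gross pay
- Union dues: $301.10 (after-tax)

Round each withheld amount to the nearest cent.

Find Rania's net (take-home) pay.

$6,872.50

State unemployment insurance (employee share): $7,591.11 × 0.01 = $75.91
Medicare tax: $7,591.11 × 0.025 = $189.78
Union dues: $301.10
Wage garnishment: $7,591.11 × 0.02 = $151.82
Total deductions = $75.91 + $189.78 + $301.10 + $151.82 = $718.61
Net pay = $7,591.11 − $718.61 = $6,872.50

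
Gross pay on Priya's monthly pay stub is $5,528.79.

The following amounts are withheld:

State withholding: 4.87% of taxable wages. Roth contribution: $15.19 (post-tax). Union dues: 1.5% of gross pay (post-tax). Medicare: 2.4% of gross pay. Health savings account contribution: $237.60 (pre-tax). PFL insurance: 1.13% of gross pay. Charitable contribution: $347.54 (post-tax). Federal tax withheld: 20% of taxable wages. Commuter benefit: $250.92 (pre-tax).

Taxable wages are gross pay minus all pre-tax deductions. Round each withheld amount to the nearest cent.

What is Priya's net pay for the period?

$3,145.93

Commuter benefit: $250.92
Health savings account contribution: $237.60
Pre-tax total = $250.92 + $237.60 = $488.52
Taxable wages = $5,528.79 − $488.52 = $5,040.27
Federal tax withheld: $5,040.27 × 0.2 = $1,008.05
State withholding: $5,040.27 × 0.0487 = $245.46
Medicare: $5,528.79 × 0.024 = $132.69
PFL insurance: $5,528.79 × 0.0113 = $62.48
Charitable contribution: $347.54
Roth contribution: $15.19
Union dues: $5,528.79 × 0.015 = $82.93
Total deductions = $250.92 + $237.60 + $1,008.05 + $245.46 + $132.69 + $62.48 + $347.54 + $15.19 + $82.93 = $2,382.86
Net pay = $5,528.79 − $2,382.86 = $3,145.93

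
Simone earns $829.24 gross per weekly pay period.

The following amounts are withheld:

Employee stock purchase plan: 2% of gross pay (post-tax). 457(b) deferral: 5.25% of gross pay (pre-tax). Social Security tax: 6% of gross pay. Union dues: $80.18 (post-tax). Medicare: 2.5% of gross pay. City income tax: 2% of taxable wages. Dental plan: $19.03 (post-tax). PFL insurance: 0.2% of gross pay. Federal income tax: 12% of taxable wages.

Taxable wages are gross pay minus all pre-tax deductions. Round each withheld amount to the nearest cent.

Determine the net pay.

$487.78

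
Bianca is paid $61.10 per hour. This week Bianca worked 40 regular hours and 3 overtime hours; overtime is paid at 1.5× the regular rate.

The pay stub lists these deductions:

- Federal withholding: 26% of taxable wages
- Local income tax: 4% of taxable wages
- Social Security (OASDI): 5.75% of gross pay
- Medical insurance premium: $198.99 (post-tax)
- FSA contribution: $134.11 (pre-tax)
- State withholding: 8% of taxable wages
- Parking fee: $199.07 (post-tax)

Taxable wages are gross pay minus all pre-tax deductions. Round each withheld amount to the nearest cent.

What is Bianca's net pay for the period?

$1,048.20

Regular pay: 40 × $61.10 = $2,444.00
Overtime pay: 3 × $61.10 × 1.5 = $274.95
Gross pay = $2,444.00 + $274.95 = $2,718.95
FSA contribution: $134.11
Taxable wages = $2,718.95 − $134.11 = $2,584.84
Federal withholding: $2,584.84 × 0.26 = $672.06
Local income tax: $2,584.84 × 0.04 = $103.39
State withholding: $2,584.84 × 0.08 = $206.79
Social Security (OASDI): $2,718.95 × 0.0575 = $156.34
Parking fee: $199.07
Medical insurance premium: $198.99
Total deductions = $134.11 + $672.06 + $103.39 + $206.79 + $156.34 + $199.07 + $198.99 = $1,670.75
Net pay = $2,718.95 − $1,670.75 = $1,048.20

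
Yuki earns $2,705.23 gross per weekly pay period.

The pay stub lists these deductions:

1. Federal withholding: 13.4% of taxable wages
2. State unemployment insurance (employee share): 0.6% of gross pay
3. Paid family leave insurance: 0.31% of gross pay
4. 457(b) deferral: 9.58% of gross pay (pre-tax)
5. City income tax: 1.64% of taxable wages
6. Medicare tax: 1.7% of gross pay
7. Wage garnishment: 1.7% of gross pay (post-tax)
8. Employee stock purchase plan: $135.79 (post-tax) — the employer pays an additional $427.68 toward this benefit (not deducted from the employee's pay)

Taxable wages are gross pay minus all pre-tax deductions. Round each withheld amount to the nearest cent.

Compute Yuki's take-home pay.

$1,825.79

457(b) deferral: $2,705.23 × 0.0958 = $259.16
Taxable wages = $2,705.23 − $259.16 = $2,446.07
Federal withholding: $2,446.07 × 0.134 = $327.77
City income tax: $2,446.07 × 0.0164 = $40.12
Medicare tax: $2,705.23 × 0.017 = $45.99
State unemployment insurance (employee share): $2,705.23 × 0.006 = $16.23
Paid family leave insurance: $2,705.23 × 0.0031 = $8.39
Wage garnishment: $2,705.23 × 0.017 = $45.99
Employee stock purchase plan: $135.79
(Employer's $427.68 toward employee stock purchase plan is not withheld from the employee.)
Total deductions = $259.16 + $327.77 + $40.12 + $45.99 + $16.23 + $8.39 + $45.99 + $135.79 = $879.44
Net pay = $2,705.23 − $879.44 = $1,825.79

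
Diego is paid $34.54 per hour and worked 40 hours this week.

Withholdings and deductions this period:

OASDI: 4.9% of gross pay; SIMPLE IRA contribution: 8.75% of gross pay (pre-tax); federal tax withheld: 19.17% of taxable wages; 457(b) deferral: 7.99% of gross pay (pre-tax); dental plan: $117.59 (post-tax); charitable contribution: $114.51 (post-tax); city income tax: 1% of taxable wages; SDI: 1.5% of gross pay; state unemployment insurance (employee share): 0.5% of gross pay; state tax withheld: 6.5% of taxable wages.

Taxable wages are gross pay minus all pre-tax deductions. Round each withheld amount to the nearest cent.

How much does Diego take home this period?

Gross pay: 40 × $34.54 = $1,381.60
457(b) deferral: $1,381.60 × 0.0799 = $110.39
SIMPLE IRA contribution: $1,381.60 × 0.0875 = $120.89
Pre-tax total = $110.39 + $120.89 = $231.28
Taxable wages = $1,381.60 − $231.28 = $1,150.32
Federal tax withheld: $1,150.32 × 0.1917 = $220.52
City income tax: $1,150.32 × 0.01 = $11.50
State tax withheld: $1,150.32 × 0.065 = $74.77
SDI: $1,381.60 × 0.015 = $20.72
State unemployment insurance (employee share): $1,381.60 × 0.005 = $6.91
OASDI: $1,381.60 × 0.049 = $67.70
Dental plan: $117.59
Charitable contribution: $114.51
Total deductions = $110.39 + $120.89 + $220.52 + $11.50 + $74.77 + $20.72 + $6.91 + $67.70 + $117.59 + $114.51 = $865.50
Net pay = $1,381.60 − $865.50 = $516.10

$516.10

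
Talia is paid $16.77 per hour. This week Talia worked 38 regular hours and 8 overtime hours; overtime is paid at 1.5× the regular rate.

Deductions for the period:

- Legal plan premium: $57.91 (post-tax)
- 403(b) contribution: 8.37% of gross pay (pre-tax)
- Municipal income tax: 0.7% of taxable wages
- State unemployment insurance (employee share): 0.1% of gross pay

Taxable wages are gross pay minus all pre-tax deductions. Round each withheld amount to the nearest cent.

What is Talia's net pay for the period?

Regular pay: 38 × $16.77 = $637.26
Overtime pay: 8 × $16.77 × 1.5 = $201.24
Gross pay = $637.26 + $201.24 = $838.50
403(b) contribution: $838.50 × 0.0837 = $70.18
Taxable wages = $838.50 − $70.18 = $768.32
Municipal income tax: $768.32 × 0.007 = $5.38
State unemployment insurance (employee share): $838.50 × 0.001 = $0.84
Legal plan premium: $57.91
Total deductions = $70.18 + $5.38 + $0.84 + $57.91 = $134.31
Net pay = $838.50 − $134.31 = $704.19

$704.19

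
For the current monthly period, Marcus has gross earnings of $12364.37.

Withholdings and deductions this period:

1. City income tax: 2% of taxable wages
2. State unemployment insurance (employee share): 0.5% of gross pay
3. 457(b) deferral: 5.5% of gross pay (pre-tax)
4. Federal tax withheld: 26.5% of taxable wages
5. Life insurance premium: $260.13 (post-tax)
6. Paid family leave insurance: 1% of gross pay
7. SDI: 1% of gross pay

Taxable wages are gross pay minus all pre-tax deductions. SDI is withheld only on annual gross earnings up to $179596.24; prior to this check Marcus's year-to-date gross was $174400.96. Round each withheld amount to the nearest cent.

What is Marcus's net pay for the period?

$7856.75

457(b) deferral: $12364.37 × 0.055 = $680.04
Taxable wages = $12364.37 − $680.04 = $11684.33
Federal tax withheld: $11684.33 × 0.265 = $3096.35
City income tax: $11684.33 × 0.02 = $233.69
SDI: only $179596.24 − $174400.96 = $5195.28 of this check is subject → $5195.28 × 0.01 = $51.95
Paid family leave insurance: $12364.37 × 0.01 = $123.64
State unemployment insurance (employee share): $12364.37 × 0.005 = $61.82
Life insurance premium: $260.13
Total deductions = $680.04 + $3096.35 + $233.69 + $51.95 + $123.64 + $61.82 + $260.13 = $4507.62
Net pay = $12364.37 − $4507.62 = $7856.75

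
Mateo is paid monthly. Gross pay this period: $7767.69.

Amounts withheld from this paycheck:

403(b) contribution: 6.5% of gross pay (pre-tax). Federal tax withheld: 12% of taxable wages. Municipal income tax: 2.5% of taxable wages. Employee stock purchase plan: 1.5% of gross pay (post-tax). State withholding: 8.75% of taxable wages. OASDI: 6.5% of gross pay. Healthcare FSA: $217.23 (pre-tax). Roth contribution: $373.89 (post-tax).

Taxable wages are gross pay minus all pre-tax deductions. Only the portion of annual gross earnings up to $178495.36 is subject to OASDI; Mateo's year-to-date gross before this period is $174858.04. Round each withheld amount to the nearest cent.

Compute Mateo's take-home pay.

$4680.62

Healthcare FSA: $217.23
403(b) contribution: $7767.69 × 0.065 = $504.90
Pre-tax total = $217.23 + $504.90 = $722.13
Taxable wages = $7767.69 − $722.13 = $7045.56
Federal tax withheld: $7045.56 × 0.12 = $845.47
State withholding: $7045.56 × 0.0875 = $616.49
Municipal income tax: $7045.56 × 0.025 = $176.14
OASDI: only $178495.36 − $174858.04 = $3637.32 of this check is subject → $3637.32 × 0.065 = $236.43
Roth contribution: $373.89
Employee stock purchase plan: $7767.69 × 0.015 = $116.52
Total deductions = $217.23 + $504.90 + $845.47 + $616.49 + $176.14 + $236.43 + $373.89 + $116.52 = $3087.07
Net pay = $7767.69 − $3087.07 = $4680.62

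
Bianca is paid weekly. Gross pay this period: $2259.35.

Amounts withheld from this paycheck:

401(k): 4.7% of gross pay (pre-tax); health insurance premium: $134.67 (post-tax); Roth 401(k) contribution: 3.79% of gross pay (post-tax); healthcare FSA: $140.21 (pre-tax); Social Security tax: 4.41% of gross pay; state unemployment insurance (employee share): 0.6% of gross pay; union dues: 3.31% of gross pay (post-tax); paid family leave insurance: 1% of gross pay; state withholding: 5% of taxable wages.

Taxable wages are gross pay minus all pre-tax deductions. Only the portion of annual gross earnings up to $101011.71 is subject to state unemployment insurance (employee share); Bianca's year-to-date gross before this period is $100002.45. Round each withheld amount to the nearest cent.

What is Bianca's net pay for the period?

$1488.93

401(k): $2259.35 × 0.047 = $106.19
Healthcare FSA: $140.21
Pre-tax total = $106.19 + $140.21 = $246.40
Taxable wages = $2259.35 − $246.40 = $2012.95
State withholding: $2012.95 × 0.05 = $100.65
Paid family leave insurance: $2259.35 × 0.01 = $22.59
Social Security tax: $2259.35 × 0.0441 = $99.64
State unemployment insurance (employee share): only $101011.71 − $100002.45 = $1009.26 of this check is subject → $1009.26 × 0.006 = $6.06
Roth 401(k) contribution: $2259.35 × 0.0379 = $85.63
Union dues: $2259.35 × 0.0331 = $74.78
Health insurance premium: $134.67
Total deductions = $106.19 + $140.21 + $100.65 + $22.59 + $99.64 + $6.06 + $85.63 + $74.78 + $134.67 = $770.42
Net pay = $2259.35 − $770.42 = $1488.93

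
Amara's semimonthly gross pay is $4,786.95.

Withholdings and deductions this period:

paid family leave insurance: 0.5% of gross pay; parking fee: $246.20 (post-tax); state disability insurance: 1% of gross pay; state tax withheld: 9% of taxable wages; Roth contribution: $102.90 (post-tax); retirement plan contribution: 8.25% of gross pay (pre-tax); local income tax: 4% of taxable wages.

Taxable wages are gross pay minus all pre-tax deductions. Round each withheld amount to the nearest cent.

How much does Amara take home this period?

Retirement plan contribution: $4,786.95 × 0.0825 = $394.92
Taxable wages = $4,786.95 − $394.92 = $4,392.03
State tax withheld: $4,392.03 × 0.09 = $395.28
Local income tax: $4,392.03 × 0.04 = $175.68
State disability insurance: $4,786.95 × 0.01 = $47.87
Paid family leave insurance: $4,786.95 × 0.005 = $23.93
Roth contribution: $102.90
Parking fee: $246.20
Total deductions = $394.92 + $395.28 + $175.68 + $47.87 + $23.93 + $102.90 + $246.20 = $1,386.78
Net pay = $4,786.95 − $1,386.78 = $3,400.17

$3,400.17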